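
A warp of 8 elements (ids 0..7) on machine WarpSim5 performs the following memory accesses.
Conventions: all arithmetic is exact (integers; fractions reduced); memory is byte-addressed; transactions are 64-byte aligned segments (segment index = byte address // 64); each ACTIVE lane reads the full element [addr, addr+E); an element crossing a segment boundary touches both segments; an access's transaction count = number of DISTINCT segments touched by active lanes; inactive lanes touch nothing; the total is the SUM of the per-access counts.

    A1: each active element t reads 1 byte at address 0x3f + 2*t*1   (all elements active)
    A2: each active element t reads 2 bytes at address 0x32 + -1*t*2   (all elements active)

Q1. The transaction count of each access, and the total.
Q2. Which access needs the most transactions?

A1: 2 transactions
A2: 1 transaction

Answer: 2,1; total 3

Answer: A1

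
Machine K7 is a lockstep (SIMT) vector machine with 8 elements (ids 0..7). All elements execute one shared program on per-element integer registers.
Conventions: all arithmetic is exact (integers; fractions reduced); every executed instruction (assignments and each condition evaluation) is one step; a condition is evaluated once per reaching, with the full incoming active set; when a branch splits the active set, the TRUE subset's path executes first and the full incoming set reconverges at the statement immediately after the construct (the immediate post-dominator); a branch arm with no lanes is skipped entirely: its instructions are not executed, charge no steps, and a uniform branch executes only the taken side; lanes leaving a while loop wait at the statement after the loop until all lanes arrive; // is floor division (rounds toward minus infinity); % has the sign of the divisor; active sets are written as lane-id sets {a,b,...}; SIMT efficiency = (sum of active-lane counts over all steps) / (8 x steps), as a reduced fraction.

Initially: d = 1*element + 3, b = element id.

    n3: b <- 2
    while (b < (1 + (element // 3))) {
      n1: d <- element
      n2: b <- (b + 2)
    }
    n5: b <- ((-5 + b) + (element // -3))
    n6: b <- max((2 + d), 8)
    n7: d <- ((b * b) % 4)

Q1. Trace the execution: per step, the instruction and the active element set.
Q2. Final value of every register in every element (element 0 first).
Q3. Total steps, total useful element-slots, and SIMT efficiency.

step 0: b <- 2                       {0,1,2,3,4,5,6,7}
step 1: eval (b < (1 + (element // 3))) {0,1,2,3,4,5,6,7}
step 2: d <- element                 {6,7}
step 3: b <- (b + 2)                 {6,7}
step 4: eval (b < (1 + (element // 3))) {6,7}
step 5: b <- ((-5 + b) + (element // -3)) {0,1,2,3,4,5,6,7}
step 6: b <- max((2 + d), 8)         {0,1,2,3,4,5,6,7}
step 7: d <- ((b * b) % 4)           {0,1,2,3,4,5,6,7}

Answer: 8 steps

d: 0,0,0,0,1,0,0,1
b: 8,8,8,8,9,10,8,9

steps = 8; useful = 46; efficiency = 46/64 = 23/32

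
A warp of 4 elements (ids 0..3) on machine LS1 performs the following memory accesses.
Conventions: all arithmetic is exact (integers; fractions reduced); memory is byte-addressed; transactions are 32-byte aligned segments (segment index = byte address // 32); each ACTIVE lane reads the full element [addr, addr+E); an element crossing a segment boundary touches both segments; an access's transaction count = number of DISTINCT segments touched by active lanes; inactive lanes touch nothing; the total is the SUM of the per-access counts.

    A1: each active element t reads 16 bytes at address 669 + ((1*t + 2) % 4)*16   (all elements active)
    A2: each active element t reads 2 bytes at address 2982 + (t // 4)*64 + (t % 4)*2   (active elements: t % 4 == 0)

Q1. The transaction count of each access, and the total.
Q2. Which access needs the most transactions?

A1: 3 transactions
A2: 1 transaction

Answer: 3,1; total 4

Answer: A1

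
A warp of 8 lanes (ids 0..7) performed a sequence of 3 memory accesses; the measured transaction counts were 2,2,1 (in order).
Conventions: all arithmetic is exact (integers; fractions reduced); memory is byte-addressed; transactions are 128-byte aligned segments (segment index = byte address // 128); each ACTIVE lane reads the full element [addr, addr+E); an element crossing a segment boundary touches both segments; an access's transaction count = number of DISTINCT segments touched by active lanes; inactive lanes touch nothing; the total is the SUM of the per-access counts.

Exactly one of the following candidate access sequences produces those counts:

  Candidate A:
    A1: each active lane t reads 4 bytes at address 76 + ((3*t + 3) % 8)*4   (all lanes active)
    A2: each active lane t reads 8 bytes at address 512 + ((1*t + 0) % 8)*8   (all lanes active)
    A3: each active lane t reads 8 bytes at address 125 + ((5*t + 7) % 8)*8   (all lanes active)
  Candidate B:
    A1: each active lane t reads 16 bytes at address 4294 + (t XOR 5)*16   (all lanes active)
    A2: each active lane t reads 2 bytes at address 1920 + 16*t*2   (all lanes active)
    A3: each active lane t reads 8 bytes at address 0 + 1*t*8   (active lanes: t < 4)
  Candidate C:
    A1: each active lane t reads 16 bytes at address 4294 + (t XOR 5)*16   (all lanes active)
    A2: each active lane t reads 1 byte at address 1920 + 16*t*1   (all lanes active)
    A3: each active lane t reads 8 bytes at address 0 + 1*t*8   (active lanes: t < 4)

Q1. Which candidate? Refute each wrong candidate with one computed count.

A: A1 gives 1 transaction, not 2
C: A2 gives 1 transaction, not 2
B: all counts match (2,2,1)

Answer: B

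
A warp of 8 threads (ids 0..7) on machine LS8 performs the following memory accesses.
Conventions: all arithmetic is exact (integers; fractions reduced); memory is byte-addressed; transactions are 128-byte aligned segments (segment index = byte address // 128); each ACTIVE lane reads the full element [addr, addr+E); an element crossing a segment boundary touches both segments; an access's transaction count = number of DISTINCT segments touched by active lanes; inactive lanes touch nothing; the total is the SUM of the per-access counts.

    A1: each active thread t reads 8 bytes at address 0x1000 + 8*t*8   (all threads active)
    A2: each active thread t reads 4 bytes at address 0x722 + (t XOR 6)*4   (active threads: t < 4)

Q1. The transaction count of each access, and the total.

A1: 4 transactions
A2: 1 transaction

Answer: 4,1; total 5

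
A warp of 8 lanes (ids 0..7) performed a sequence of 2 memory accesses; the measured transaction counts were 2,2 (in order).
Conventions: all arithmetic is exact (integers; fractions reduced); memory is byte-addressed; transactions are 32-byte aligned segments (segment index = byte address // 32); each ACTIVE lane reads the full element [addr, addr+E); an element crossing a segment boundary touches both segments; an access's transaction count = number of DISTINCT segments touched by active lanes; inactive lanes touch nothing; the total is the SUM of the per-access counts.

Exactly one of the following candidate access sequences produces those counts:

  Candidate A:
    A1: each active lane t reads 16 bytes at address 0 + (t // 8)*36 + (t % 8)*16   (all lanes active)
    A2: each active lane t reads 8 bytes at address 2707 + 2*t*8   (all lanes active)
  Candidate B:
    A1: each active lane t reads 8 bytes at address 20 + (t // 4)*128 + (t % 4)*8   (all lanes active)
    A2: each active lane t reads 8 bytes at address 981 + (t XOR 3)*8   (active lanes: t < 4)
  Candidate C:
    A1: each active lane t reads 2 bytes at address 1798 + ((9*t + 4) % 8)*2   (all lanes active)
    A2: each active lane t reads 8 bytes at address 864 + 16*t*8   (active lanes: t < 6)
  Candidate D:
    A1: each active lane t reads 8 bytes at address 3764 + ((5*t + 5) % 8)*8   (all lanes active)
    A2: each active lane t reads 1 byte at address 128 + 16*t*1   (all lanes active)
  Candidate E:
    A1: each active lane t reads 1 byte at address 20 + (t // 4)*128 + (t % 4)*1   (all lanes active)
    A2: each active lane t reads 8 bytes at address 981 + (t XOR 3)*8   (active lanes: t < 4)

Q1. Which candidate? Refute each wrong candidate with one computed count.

A: A1 gives 4 transactions, not 2
B: A1 gives 4 transactions, not 2
C: A1 gives 1 transaction, not 2
D: A1 gives 3 transactions, not 2
E: all counts match (2,2)

Answer: E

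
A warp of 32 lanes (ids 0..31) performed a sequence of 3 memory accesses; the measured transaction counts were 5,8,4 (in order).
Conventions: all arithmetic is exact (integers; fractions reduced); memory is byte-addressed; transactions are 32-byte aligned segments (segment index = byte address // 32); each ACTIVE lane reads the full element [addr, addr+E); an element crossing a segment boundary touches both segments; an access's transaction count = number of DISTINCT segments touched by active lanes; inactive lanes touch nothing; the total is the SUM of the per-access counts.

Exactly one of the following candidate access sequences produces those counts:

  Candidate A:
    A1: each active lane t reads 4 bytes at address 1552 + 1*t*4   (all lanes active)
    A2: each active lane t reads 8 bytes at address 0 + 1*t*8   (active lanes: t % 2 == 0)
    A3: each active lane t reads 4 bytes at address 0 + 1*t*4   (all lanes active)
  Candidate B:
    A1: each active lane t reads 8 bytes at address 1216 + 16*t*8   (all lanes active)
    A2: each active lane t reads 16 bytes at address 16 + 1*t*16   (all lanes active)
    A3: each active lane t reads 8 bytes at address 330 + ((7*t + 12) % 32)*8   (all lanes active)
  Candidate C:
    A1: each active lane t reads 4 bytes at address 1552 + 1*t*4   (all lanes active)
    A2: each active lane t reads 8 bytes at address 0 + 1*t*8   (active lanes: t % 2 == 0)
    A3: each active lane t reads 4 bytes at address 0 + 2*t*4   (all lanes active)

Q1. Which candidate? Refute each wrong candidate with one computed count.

B: A1 gives 32 transactions, not 5
C: A3 gives 8 transactions, not 4
A: all counts match (5,8,4)

Answer: A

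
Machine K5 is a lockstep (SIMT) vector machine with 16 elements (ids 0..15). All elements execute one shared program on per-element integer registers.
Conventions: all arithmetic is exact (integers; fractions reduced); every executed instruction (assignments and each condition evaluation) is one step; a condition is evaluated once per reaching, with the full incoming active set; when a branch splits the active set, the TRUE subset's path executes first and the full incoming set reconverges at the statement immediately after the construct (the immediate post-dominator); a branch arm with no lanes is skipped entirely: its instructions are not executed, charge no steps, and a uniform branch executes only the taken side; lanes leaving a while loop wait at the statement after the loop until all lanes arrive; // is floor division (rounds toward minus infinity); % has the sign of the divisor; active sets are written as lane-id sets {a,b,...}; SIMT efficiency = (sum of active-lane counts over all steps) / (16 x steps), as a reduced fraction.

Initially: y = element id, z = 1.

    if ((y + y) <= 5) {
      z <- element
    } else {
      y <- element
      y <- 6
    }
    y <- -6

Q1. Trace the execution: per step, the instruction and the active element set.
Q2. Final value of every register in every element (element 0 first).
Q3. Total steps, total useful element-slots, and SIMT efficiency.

step 0: eval ((y + y) <= 5)          {0,1,2,3,4,5,6,7,8,9,10,11,12,13,14,15}
step 1: z <- element                 {0,1,2}
step 2: y <- element                 {3,4,5,6,7,8,9,10,11,12,13,14,15}
step 3: y <- 6                       {3,4,5,6,7,8,9,10,11,12,13,14,15}
step 4: y <- -6                      {0,1,2,3,4,5,6,7,8,9,10,11,12,13,14,15}

Answer: 5 steps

y: -6,-6,-6,-6,-6,-6,-6,-6,-6,-6,-6,-6,-6,-6,-6,-6
z: 0,1,2,1,1,1,1,1,1,1,1,1,1,1,1,1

steps = 5; useful = 61; efficiency = 61/80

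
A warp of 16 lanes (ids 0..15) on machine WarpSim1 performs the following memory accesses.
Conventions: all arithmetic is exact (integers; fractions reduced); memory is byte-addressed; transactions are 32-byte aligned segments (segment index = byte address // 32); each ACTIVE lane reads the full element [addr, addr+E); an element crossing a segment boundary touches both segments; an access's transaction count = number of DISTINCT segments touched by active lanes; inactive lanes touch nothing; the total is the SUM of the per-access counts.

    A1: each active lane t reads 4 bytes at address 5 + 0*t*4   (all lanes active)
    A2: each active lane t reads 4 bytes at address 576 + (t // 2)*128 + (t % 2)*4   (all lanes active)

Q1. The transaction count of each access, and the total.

A1: 1 transaction
A2: 8 transactions

Answer: 1,8; total 9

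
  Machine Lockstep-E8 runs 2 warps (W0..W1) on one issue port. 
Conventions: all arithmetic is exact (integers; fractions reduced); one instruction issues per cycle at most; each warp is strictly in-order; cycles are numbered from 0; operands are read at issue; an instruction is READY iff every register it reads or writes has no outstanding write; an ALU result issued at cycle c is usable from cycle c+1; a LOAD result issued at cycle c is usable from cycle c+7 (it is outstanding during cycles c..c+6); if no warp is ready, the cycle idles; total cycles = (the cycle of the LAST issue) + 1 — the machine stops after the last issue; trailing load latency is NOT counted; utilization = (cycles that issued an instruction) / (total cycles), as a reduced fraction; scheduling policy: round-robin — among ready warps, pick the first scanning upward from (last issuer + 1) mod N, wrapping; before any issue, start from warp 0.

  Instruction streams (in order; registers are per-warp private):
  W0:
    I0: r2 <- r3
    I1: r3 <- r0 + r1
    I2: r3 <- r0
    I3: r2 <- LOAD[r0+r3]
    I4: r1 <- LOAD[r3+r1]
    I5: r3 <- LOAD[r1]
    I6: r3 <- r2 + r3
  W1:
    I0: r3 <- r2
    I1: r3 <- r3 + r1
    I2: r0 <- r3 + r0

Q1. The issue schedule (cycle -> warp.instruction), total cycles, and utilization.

cycle 0: W0.I0
cycle 1: W1.I0
cycle 2: W0.I1
cycle 3: W1.I1
cycle 4: W0.I2
cycle 5: W1.I2
cycle 6: W0.I3
cycle 7: W0.I4
cycle 8: idle
cycle 9: idle
cycle 10: idle
cycle 11: idle
cycle 12: idle
cycle 13: idle
cycle 14: W0.I5
cycle 15: idle
cycle 16: idle
cycle 17: idle
cycle 18: idle
cycle 19: idle
cycle 20: idle
cycle 21: W0.I6

Answer: 22 cycles, utilization 5/11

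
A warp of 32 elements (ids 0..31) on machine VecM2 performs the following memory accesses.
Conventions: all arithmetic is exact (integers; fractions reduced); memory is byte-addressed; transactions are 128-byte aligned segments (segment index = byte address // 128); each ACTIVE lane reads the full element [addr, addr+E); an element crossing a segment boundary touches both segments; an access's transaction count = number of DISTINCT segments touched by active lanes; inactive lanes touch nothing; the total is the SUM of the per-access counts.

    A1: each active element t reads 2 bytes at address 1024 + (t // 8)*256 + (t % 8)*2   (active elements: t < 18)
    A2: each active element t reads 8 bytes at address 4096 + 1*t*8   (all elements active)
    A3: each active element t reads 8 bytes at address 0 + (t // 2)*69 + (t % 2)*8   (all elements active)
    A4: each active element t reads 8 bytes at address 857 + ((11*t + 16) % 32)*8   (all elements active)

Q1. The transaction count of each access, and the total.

A1: 3 transactions
A2: 2 transactions
A3: 9 transactions
A4: 3 transactions

Answer: 3,2,9,3; total 17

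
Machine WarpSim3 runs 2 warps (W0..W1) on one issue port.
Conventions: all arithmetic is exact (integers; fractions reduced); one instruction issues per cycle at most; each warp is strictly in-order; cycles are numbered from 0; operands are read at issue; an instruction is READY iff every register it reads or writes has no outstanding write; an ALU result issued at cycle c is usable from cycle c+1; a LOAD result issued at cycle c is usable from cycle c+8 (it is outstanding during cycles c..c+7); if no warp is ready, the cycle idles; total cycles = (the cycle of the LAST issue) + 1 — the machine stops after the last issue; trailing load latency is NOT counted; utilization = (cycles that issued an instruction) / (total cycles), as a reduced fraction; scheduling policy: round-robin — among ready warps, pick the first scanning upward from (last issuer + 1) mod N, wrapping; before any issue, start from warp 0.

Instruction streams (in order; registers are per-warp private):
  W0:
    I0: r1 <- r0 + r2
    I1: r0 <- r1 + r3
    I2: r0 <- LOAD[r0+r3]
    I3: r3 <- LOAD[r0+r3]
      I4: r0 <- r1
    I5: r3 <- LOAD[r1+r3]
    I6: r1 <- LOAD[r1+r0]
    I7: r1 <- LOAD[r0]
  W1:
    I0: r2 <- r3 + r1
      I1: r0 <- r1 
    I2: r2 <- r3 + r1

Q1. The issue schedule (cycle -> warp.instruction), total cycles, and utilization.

cycle 0: W0.I0
cycle 1: W1.I0
cycle 2: W0.I1
cycle 3: W1.I1
cycle 4: W0.I2
cycle 5: W1.I2
cycle 6: idle
cycle 7: idle
cycle 8: idle
cycle 9: idle
cycle 10: idle
cycle 11: idle
cycle 12: W0.I3
cycle 13: W0.I4
cycle 14: idle
cycle 15: idle
cycle 16: idle
cycle 17: idle
cycle 18: idle
cycle 19: idle
cycle 20: W0.I5
cycle 21: W0.I6
cycle 22: idle
cycle 23: idle
cycle 24: idle
cycle 25: idle
cycle 26: idle
cycle 27: idle
cycle 28: idle
cycle 29: W0.I7

Answer: 30 cycles, utilization 11/30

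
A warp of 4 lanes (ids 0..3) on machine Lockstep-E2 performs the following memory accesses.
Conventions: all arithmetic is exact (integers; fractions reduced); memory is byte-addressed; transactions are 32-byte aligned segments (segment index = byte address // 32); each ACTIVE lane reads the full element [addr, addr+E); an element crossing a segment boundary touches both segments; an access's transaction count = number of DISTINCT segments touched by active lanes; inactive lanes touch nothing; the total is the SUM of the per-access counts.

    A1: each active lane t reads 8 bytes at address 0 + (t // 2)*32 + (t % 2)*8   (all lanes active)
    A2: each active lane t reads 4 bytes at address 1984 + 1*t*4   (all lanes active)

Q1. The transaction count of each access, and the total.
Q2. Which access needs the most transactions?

A1: 2 transactions
A2: 1 transaction

Answer: 2,1; total 3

Answer: A1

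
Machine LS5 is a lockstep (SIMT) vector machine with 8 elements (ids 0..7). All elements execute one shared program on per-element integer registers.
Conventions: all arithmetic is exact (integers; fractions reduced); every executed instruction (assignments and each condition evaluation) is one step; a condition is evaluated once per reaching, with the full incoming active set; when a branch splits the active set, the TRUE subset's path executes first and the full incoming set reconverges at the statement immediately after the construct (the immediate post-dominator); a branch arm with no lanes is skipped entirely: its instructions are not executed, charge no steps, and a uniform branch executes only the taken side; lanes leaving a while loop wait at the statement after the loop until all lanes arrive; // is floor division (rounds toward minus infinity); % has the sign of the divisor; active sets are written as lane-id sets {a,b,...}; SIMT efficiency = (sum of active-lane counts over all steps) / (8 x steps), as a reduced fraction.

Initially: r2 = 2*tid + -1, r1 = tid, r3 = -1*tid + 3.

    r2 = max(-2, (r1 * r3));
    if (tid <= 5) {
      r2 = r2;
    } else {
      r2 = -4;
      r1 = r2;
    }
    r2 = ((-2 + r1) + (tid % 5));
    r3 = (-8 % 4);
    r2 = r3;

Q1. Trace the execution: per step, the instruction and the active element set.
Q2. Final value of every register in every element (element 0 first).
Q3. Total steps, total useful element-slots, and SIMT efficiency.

step 0: r2 <- max(-2, (r1 * r3))     {0,1,2,3,4,5,6,7}
step 1: eval (tid <= 5)              {0,1,2,3,4,5,6,7}
step 2: r2 <- r2                     {0,1,2,3,4,5}
step 3: r2 <- -4                     {6,7}
step 4: r1 <- r2                     {6,7}
step 5: r2 <- ((-2 + r1) + (tid % 5)) {0,1,2,3,4,5,6,7}
step 6: r3 <- (-8 % 4)               {0,1,2,3,4,5,6,7}
step 7: r2 <- r3                     {0,1,2,3,4,5,6,7}

Answer: 8 steps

r2: 0,0,0,0,0,0,0,0
r1: 0,1,2,3,4,5,-4,-4
r3: 0,0,0,0,0,0,0,0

steps = 8; useful = 50; efficiency = 50/64 = 25/32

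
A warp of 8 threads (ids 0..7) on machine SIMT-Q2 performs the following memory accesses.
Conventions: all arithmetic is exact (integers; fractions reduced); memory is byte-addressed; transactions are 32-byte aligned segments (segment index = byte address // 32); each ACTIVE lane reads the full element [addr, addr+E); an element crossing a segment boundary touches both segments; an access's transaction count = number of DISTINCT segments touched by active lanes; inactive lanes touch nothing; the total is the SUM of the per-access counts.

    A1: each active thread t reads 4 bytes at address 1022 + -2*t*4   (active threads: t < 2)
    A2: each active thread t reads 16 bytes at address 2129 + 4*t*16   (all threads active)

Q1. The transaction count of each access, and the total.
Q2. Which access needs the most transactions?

A1: 2 transactions
A2: 16 transactions

Answer: 2,16; total 18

Answer: A2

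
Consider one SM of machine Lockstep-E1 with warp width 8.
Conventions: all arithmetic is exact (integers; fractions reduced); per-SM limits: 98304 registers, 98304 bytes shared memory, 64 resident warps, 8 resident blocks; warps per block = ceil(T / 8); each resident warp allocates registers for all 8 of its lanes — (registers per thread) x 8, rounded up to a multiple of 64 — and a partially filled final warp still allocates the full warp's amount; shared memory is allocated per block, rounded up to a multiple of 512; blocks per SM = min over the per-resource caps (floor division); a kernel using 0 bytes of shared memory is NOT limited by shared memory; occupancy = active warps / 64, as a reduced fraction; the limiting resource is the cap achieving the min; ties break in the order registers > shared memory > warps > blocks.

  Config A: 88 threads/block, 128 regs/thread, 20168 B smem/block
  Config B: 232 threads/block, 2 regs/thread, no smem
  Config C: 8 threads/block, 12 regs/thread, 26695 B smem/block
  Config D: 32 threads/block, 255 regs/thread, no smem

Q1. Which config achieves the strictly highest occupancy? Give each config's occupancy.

occupancies: A 11/16, B 29/32, C 3/64, D 1/2

Answer: B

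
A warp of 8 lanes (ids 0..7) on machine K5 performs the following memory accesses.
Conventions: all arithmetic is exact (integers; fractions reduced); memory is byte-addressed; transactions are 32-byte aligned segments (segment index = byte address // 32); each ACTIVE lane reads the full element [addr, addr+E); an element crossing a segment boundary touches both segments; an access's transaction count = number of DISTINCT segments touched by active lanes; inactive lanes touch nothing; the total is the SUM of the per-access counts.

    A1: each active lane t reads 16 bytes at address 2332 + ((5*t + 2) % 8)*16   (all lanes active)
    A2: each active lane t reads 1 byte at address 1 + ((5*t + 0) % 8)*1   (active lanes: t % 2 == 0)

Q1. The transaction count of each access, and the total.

A1: 5 transactions
A2: 1 transaction

Answer: 5,1; total 6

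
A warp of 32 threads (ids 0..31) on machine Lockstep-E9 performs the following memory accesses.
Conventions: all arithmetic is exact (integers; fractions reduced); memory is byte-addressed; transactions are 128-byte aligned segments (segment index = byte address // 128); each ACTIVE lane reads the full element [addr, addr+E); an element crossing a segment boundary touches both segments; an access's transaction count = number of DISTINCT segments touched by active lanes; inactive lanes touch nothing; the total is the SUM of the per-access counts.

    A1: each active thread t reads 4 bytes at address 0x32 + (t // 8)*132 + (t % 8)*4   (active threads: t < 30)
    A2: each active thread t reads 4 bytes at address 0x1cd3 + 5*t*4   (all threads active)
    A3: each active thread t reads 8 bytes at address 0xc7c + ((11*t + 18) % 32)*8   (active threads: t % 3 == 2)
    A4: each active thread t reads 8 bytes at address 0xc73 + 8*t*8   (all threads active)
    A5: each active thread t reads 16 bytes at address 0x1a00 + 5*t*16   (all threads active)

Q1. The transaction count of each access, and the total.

A1: 4 transactions
A2: 6 transactions
A3: 2 transactions
A4: 17 transactions
A5: 20 transactions

Answer: 4,6,2,17,20; total 49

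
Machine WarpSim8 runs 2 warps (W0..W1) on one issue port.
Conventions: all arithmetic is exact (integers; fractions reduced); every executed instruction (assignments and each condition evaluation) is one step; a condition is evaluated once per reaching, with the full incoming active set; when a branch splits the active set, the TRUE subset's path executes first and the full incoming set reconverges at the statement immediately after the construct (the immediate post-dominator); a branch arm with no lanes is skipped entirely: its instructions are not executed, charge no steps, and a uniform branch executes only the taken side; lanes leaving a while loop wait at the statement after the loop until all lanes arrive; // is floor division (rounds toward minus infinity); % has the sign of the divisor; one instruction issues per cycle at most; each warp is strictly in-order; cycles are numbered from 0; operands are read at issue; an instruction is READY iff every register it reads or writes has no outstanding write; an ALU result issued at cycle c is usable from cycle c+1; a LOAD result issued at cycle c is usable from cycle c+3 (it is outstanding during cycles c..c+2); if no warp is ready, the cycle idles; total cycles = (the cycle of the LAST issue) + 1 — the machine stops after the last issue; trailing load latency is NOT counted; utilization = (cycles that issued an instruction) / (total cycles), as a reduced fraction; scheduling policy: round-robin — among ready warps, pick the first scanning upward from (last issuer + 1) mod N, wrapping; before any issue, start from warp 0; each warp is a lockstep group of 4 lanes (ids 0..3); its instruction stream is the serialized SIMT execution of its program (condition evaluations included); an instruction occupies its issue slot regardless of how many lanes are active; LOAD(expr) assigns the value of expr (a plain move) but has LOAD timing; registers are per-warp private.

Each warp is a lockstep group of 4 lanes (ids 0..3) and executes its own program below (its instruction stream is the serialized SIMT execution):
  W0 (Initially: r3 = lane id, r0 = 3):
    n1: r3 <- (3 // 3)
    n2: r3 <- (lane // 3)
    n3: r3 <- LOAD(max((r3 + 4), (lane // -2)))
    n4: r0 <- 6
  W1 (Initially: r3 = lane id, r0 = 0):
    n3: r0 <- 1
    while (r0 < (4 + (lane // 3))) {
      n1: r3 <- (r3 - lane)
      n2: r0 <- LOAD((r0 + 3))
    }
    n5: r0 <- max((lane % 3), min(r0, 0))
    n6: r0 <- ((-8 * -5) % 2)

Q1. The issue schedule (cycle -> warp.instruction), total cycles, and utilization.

cycle 0: W0.I0
cycle 1: W1.I0
cycle 2: W0.I1
cycle 3: W1.I1
cycle 4: W0.I2
cycle 5: W1.I2
cycle 6: W0.I3
cycle 7: W1.I3
cycle 8: idle
cycle 9: idle
cycle 10: W1.I4
cycle 11: W1.I5
cycle 12: W1.I6
cycle 13: idle
cycle 14: idle
cycle 15: W1.I7
cycle 16: W1.I8
cycle 17: W1.I9

Answer: 18 cycles, utilization 7/9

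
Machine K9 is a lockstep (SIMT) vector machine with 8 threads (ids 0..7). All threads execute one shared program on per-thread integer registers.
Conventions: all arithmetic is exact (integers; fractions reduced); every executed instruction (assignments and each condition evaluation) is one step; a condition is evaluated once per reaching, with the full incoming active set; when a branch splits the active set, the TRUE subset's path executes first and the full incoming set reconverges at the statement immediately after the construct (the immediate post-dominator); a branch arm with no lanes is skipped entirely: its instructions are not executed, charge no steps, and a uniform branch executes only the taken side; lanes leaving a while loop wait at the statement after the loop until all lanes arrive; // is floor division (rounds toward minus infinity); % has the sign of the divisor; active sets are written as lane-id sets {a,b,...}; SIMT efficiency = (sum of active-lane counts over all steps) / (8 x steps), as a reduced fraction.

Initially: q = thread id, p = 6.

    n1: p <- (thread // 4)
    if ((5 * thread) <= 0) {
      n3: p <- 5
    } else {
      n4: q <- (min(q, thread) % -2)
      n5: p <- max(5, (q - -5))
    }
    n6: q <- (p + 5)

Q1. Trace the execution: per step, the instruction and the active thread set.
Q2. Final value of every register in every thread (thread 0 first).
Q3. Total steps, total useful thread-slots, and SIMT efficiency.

step 0: p <- (thread // 4)           {0,1,2,3,4,5,6,7}
step 1: eval ((5 * thread) <= 0)     {0,1,2,3,4,5,6,7}
step 2: p <- 5                       {0}
step 3: q <- (min(q, thread) % -2)   {1,2,3,4,5,6,7}
step 4: p <- max(5, (q - -5))        {1,2,3,4,5,6,7}
step 5: q <- (p + 5)                 {0,1,2,3,4,5,6,7}

Answer: 6 steps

q: 10,10,10,10,10,10,10,10
p: 5,5,5,5,5,5,5,5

steps = 6; useful = 39; efficiency = 39/48 = 13/16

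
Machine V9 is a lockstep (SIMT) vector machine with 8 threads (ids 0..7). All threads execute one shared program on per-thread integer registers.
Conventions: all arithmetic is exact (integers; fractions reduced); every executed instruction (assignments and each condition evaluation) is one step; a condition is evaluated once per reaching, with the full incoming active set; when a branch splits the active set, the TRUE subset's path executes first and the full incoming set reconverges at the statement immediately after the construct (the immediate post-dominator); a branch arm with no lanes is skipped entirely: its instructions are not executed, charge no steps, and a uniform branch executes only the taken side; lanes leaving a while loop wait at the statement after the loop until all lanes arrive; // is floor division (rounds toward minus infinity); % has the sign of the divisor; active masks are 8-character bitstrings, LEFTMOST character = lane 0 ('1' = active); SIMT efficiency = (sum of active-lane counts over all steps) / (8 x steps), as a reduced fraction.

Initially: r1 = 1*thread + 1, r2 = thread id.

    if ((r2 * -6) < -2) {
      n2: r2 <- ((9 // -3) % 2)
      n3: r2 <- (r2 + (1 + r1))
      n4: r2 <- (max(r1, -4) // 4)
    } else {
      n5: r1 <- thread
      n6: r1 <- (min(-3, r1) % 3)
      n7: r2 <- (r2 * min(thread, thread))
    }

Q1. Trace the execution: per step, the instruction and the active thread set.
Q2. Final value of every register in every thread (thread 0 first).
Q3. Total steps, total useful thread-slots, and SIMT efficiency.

step 0: eval ((r2 * -6) < -2)        11111111
step 1: r2 <- ((9 // -3) % 2)        01111111
step 2: r2 <- (r2 + (1 + r1))        01111111
step 3: r2 <- (max(r1, -4) // 4)     01111111
step 4: r1 <- thread                 10000000
step 5: r1 <- (min(-3, r1) % 3)      10000000
step 6: r2 <- (r2 * min(thread, thread)) 10000000

Answer: 7 steps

r1: 0,2,3,4,5,6,7,8
r2: 0,0,0,1,1,1,1,2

steps = 7; useful = 32; efficiency = 32/56 = 4/7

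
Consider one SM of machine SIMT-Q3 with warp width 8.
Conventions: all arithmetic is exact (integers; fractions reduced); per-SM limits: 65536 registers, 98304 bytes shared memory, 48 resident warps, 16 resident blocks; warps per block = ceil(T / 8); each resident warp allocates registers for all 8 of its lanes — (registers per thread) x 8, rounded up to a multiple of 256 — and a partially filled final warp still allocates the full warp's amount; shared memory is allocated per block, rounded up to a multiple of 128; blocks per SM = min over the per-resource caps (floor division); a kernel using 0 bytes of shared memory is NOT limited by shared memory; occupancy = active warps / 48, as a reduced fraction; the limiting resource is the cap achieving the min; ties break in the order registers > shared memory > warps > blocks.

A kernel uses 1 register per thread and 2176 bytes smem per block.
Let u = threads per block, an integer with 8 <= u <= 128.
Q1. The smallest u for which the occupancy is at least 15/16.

Answer: u = 17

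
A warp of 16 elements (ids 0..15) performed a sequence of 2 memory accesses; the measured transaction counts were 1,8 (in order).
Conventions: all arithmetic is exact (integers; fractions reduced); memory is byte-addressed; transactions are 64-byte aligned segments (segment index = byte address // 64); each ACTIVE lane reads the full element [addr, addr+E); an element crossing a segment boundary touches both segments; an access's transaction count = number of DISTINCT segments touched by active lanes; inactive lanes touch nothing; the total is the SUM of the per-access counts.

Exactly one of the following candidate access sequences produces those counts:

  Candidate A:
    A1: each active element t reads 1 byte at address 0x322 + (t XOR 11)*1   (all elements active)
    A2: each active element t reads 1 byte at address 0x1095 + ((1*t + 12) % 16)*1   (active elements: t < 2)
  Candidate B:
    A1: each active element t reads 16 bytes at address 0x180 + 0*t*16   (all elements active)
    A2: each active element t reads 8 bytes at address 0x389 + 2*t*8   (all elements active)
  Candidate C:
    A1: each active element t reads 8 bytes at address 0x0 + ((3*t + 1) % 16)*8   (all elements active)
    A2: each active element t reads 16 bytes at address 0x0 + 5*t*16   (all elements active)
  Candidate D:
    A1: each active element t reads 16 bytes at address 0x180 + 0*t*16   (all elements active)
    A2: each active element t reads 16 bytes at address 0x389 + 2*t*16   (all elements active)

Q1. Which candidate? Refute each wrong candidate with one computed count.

A: A2 gives 1 transaction, not 8
B: A2 gives 5 transactions, not 8
C: A1 gives 2 transactions, not 1
D: all counts match (1,8)

Answer: D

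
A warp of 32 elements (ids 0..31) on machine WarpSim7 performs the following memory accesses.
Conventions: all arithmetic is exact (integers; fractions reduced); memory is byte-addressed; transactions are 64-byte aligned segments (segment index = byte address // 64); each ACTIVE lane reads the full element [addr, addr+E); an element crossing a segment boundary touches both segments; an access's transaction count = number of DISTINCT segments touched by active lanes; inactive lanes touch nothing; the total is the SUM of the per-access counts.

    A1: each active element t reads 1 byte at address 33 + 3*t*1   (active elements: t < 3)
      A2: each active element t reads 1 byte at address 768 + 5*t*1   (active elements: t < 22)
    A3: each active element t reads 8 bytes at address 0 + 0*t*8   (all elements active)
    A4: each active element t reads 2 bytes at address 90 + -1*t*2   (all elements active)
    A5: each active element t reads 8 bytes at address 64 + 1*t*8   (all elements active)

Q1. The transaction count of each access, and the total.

A1: 1 transaction
A2: 2 transactions
A3: 1 transaction
A4: 2 transactions
A5: 4 transactions

Answer: 1,2,1,2,4; total 10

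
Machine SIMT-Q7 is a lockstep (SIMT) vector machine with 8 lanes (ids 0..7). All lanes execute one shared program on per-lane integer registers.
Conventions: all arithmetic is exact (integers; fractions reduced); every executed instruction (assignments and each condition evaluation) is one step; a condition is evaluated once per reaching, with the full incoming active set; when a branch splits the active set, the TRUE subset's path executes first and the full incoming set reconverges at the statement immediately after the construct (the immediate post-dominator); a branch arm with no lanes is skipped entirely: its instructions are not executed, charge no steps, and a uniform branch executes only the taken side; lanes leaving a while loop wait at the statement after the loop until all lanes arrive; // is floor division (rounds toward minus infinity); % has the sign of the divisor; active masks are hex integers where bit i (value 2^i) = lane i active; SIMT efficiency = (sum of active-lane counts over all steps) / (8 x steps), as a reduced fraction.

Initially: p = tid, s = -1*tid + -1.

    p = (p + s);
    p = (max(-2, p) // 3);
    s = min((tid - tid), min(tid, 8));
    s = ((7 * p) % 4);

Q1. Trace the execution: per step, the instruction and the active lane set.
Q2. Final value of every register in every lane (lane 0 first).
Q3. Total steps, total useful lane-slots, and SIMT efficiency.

step 0: p <- (p + s)                 0xff
step 1: p <- (max(-2, p) // 3)       0xff
step 2: s <- min((tid - tid), min(tid, 8)) 0xff
step 3: s <- ((7 * p) % 4)           0xff

Answer: 4 steps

p: -1,-1,-1,-1,-1,-1,-1,-1
s: 1,1,1,1,1,1,1,1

steps = 4; useful = 32; efficiency = 32/32 = 1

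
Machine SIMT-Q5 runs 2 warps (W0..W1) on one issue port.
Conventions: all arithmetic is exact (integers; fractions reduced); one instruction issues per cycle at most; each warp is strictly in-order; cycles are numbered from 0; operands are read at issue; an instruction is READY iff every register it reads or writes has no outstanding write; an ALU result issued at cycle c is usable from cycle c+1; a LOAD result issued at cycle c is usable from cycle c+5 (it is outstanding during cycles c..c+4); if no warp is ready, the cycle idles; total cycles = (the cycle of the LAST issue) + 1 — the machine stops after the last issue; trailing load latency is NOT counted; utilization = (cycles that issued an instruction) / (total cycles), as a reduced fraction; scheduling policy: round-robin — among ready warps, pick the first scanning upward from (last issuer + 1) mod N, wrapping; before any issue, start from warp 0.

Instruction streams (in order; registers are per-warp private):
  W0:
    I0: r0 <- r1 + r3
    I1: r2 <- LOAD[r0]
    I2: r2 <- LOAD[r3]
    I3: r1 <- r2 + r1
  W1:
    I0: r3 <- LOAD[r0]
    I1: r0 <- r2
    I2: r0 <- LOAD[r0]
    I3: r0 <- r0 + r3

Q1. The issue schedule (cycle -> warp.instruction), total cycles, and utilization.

cycle 0: W0.I0
cycle 1: W1.I0
cycle 2: W0.I1
cycle 3: W1.I1
cycle 4: W1.I2
cycle 5: idle
cycle 6: idle
cycle 7: W0.I2
cycle 8: idle
cycle 9: W1.I3
cycle 10: idle
cycle 11: idle
cycle 12: W0.I3

Answer: 13 cycles, utilization 8/13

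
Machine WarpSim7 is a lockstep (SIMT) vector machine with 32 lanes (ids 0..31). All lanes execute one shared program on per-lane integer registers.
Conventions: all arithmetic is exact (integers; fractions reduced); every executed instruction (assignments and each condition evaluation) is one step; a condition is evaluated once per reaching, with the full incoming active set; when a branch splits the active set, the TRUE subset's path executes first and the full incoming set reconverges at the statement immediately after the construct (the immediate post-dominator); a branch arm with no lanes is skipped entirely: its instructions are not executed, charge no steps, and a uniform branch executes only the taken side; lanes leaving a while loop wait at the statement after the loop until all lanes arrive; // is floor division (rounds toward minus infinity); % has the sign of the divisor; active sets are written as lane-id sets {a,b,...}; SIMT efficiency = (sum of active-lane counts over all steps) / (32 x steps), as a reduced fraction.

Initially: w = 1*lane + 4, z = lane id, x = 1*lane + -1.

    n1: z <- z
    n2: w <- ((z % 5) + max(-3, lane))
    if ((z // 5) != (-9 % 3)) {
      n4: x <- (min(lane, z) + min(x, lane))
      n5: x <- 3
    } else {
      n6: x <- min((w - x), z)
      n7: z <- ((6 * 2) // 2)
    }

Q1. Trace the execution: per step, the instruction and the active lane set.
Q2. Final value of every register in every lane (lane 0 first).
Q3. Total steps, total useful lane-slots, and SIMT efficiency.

step 0: z <- z                       {0,1,2,3,4,5,6,7,8,9,10,11,12,13,14,15,16,17,18,19,20,21,22,23,24,25,26,27,28,29,30,31}
step 1: w <- ((z % 5) + max(-3, lane)) {0,1,2,3,4,5,6,7,8,9,10,11,12,13,14,15,16,17,18,19,20,21,22,23,24,25,26,27,28,29,30,31}
step 2: eval ((z // 5) != (-9 % 3))  {0,1,2,3,4,5,6,7,8,9,10,11,12,13,14,15,16,17,18,19,20,21,22,23,24,25,26,27,28,29,30,31}
step 3: x <- (min(lane, z) + min(x, lane)) {5,6,7,8,9,10,11,12,13,14,15,16,17,18,19,20,21,22,23,24,25,26,27,28,29,30,31}
step 4: x <- 3                       {5,6,7,8,9,10,11,12,13,14,15,16,17,18,19,20,21,22,23,24,25,26,27,28,29,30,31}
step 5: x <- min((w - x), z)         {0,1,2,3,4}
step 6: z <- ((6 * 2) // 2)          {0,1,2,3,4}

Answer: 7 steps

w: 0,2,4,6,8,5,7,9,11,13,10,12,14,16,18,15,17,19,21,23,20,22,24,26,28,25,27,29,31,33,30,32
z: 6,6,6,6,6,5,6,7,8,9,10,11,12,13,14,15,16,17,18,19,20,21,22,23,24,25,26,27,28,29,30,31
x: 0,1,2,3,4,3,3,3,3,3,3,3,3,3,3,3,3,3,3,3,3,3,3,3,3,3,3,3,3,3,3,3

steps = 7; useful = 160; efficiency = 160/224 = 5/7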